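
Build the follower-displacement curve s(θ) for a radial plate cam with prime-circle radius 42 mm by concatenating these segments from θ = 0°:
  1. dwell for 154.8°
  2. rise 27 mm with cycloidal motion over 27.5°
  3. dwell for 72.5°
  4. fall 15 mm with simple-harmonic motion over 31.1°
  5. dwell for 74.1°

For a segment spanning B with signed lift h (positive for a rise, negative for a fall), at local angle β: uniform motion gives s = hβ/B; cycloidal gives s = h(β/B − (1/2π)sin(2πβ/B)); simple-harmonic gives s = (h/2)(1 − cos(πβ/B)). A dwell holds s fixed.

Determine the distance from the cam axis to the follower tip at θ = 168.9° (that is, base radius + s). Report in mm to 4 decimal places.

seg 1 [0°–154.8°] dwell: s stays 0.0000
seg 2 [154.8°–182.3°] cycloidal, h=27: θ=168.9° here. β=14.1, B=27.5. 27·(0.5127 − sin(2π·0.5127)/(2π)) = 14.1869 → s = 14.1869
radial distance = base radius + s = 42 + 14.1869 = 56.1869

56.1869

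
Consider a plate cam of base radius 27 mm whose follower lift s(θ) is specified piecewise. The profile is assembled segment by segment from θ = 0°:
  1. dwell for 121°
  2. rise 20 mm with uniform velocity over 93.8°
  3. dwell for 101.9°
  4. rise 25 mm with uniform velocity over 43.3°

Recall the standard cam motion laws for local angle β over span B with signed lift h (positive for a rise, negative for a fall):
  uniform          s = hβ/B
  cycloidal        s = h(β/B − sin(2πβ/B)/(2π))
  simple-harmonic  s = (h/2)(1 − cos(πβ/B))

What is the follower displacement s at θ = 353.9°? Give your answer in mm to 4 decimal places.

seg 1 [0°–121°] dwell: s stays 0.0000
seg 2 [121°–214.8°] uniform, h=20: full span → s += 20 → s = 20.0000
seg 3 [214.8°–316.7°] dwell: s stays 20.0000
seg 4 [316.7°–360°] uniform, h=25: θ=353.9° here. β=37.2, B=43.3. 25·37.2/43.3 = 21.4781 → s = 41.4781

41.4781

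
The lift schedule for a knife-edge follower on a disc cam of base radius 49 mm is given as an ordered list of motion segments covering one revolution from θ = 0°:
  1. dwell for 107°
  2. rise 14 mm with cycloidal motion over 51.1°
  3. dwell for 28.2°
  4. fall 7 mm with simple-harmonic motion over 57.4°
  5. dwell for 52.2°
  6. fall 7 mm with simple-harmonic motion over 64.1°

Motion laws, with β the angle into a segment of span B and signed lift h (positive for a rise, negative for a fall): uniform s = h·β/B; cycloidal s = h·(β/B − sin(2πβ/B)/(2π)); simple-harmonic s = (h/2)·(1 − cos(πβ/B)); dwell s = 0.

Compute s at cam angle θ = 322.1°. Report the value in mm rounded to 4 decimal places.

seg 1 [0°–107°] dwell: s stays 0.0000
seg 2 [107°–158.1°] cycloidal, h=14: full span → s += 14 → s = 14.0000
seg 3 [158.1°–186.3°] dwell: s stays 14.0000
seg 4 [186.3°–243.7°] simple-harmonic, h=-7: full span → s += -7 → s = 7.0000
seg 5 [243.7°–295.9°] dwell: s stays 7.0000
seg 6 [295.9°–360°] simple-harmonic, h=-7: θ=322.1° here. β=26.2, B=64.1. -7/2·(1 − cos(π·0.4087)) = -2.5102 → s = 4.4898

4.4898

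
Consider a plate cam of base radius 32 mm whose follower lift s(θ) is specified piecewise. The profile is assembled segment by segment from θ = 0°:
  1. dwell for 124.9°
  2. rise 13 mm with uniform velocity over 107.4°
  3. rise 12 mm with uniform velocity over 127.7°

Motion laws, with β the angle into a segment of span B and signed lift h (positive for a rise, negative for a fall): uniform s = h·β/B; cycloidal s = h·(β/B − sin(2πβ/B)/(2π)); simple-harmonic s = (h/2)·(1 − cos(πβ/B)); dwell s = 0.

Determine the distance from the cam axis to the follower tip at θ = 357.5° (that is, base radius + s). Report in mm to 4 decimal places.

seg 1 [0°–124.9°] dwell: s stays 0.0000
seg 2 [124.9°–232.3°] uniform, h=13: full span → s += 13 → s = 13.0000
seg 3 [232.3°–360°] uniform, h=12: θ=357.5° here. β=125.2, B=127.7. 12·125.2/127.7 = 11.7651 → s = 24.7651
radial distance = base radius + s = 32 + 24.7651 = 56.7651

56.7651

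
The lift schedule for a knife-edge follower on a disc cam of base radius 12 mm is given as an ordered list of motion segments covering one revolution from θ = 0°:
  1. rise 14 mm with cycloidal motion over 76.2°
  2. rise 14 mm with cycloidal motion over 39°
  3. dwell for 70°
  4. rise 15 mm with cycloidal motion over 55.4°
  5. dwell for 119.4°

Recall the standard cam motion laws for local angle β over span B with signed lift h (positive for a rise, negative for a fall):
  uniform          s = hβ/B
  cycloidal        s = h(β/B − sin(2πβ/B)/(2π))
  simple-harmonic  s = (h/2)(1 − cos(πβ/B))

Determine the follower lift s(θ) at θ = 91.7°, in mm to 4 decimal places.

seg 1 [0°–76.2°] cycloidal, h=14: full span → s += 14 → s = 14.0000
seg 2 [76.2°–115.2°] cycloidal, h=14: θ=91.7° here. β=15.5, B=39. 14·(0.3974 − sin(2π·0.3974)/(2π)) = 4.2255 → s = 18.2255

18.2255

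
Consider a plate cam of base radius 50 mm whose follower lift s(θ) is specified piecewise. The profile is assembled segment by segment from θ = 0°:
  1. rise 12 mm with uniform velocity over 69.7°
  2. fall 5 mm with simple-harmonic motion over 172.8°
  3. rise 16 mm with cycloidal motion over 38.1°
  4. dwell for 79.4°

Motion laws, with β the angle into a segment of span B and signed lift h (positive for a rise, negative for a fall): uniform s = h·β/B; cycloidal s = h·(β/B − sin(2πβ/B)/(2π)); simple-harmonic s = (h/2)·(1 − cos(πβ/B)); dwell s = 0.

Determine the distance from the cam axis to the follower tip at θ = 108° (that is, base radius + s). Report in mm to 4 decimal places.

seg 1 [0°–69.7°] uniform, h=12: full span → s += 12 → s = 12.0000
seg 2 [69.7°–242.5°] simple-harmonic, h=-5: θ=108° here. β=38.3, B=172.8. -5/2·(1 − cos(π·0.2216)) = -0.5820 → s = 11.4180
radial distance = base radius + s = 50 + 11.4180 = 61.4180

61.4180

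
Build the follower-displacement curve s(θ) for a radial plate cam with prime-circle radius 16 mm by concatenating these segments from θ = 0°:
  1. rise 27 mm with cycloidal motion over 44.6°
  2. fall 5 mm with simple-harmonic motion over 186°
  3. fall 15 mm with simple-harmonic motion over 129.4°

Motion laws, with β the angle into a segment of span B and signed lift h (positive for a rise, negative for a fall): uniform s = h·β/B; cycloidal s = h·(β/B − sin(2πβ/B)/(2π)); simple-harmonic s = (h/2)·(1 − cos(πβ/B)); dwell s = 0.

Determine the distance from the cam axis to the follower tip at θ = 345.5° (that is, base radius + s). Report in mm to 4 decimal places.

seg 1 [0°–44.6°] cycloidal, h=27: full span → s += 27 → s = 27.0000
seg 2 [44.6°–230.6°] simple-harmonic, h=-5: full span → s += -5 → s = 22.0000
seg 3 [230.6°–360°] simple-harmonic, h=-15: θ=345.5° here. β=114.9, B=129.4. -15/2·(1 − cos(π·0.8879)) = -14.5401 → s = 7.4599
radial distance = base radius + s = 16 + 7.4599 = 23.4599

23.4599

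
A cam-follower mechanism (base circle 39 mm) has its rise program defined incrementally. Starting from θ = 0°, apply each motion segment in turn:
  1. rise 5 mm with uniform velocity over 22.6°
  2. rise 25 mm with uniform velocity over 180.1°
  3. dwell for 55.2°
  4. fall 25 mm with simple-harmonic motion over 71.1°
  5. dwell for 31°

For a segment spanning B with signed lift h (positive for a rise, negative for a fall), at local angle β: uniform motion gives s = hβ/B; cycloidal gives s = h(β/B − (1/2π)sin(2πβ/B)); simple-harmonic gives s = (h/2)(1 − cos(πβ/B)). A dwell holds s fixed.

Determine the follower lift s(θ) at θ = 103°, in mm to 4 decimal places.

seg 1 [0°–22.6°] uniform, h=5: full span → s += 5 → s = 5.0000
seg 2 [22.6°–202.7°] uniform, h=25: θ=103° here. β=80.4, B=180.1. 25·80.4/180.1 = 11.1605 → s = 16.1605

16.1605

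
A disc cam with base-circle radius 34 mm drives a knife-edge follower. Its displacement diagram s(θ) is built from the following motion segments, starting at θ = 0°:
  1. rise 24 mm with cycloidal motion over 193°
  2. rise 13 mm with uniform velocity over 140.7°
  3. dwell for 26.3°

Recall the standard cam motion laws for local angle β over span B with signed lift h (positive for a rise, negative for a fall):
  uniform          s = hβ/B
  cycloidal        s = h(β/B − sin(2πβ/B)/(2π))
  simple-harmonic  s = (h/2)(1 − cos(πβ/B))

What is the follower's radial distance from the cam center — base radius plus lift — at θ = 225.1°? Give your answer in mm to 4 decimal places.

seg 1 [0°–193°] cycloidal, h=24: full span → s += 24 → s = 24.0000
seg 2 [193°–333.7°] uniform, h=13: θ=225.1° here. β=32.1, B=140.7. 13·32.1/140.7 = 2.9659 → s = 26.9659
radial distance = base radius + s = 34 + 26.9659 = 60.9659

60.9659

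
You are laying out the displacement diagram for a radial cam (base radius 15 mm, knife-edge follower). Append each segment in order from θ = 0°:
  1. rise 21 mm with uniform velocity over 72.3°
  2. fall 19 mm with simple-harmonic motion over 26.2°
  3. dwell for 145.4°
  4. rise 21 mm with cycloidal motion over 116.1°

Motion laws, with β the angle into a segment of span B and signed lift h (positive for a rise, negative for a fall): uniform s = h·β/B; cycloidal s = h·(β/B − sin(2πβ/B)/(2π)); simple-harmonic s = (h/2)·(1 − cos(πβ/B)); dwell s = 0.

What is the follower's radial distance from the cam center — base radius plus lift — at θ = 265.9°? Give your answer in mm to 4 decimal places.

seg 1 [0°–72.3°] uniform, h=21: full span → s += 21 → s = 21.0000
seg 2 [72.3°–98.5°] simple-harmonic, h=-19: full span → s += -19 → s = 2.0000
seg 3 [98.5°–243.9°] dwell: s stays 2.0000
seg 4 [243.9°–360°] cycloidal, h=21: θ=265.9° here. β=22, B=116.1. 21·(0.1895 − sin(2π·0.1895)/(2π)) = 0.8757 → s = 2.8757
radial distance = base radius + s = 15 + 2.8757 = 17.8757

17.8757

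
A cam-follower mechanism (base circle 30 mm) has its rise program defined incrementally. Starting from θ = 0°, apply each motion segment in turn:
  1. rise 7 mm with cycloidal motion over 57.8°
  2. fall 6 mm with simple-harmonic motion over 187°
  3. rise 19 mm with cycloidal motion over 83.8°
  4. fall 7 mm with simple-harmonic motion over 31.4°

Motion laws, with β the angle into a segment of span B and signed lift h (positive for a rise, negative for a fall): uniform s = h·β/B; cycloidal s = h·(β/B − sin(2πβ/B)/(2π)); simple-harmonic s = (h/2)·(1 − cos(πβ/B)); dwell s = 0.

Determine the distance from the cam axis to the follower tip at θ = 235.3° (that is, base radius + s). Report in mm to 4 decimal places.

seg 1 [0°–57.8°] cycloidal, h=7: full span → s += 7 → s = 7.0000
seg 2 [57.8°–244.8°] simple-harmonic, h=-6: θ=235.3° here. β=177.5, B=187. -6/2·(1 − cos(π·0.9492)) = -5.9619 → s = 1.0381
radial distance = base radius + s = 30 + 1.0381 = 31.0381

31.0381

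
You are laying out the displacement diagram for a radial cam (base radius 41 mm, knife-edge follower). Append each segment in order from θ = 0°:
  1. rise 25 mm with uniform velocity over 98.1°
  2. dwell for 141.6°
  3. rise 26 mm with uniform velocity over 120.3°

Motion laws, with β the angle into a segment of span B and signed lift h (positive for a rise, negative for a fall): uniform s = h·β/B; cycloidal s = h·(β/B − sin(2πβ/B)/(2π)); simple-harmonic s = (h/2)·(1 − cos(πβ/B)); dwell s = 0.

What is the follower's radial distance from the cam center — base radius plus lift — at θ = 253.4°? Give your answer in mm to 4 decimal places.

seg 1 [0°–98.1°] uniform, h=25: full span → s += 25 → s = 25.0000
seg 2 [98.1°–239.7°] dwell: s stays 25.0000
seg 3 [239.7°–360°] uniform, h=26: θ=253.4° here. β=13.7, B=120.3. 26·13.7/120.3 = 2.9609 → s = 27.9609
radial distance = base radius + s = 41 + 27.9609 = 68.9609

68.9609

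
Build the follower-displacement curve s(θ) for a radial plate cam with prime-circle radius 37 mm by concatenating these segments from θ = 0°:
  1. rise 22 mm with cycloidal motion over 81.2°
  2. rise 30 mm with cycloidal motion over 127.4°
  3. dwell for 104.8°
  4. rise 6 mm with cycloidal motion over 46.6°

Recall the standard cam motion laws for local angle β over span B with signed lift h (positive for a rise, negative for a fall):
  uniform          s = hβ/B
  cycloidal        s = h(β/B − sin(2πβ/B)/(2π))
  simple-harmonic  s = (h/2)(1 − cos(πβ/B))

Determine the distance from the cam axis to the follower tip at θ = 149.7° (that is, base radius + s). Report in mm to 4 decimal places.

seg 1 [0°–81.2°] cycloidal, h=22: full span → s += 22 → s = 22.0000
seg 2 [81.2°–208.6°] cycloidal, h=30: θ=149.7° here. β=68.5, B=127.4. 30·(0.5377 − sin(2π·0.5377)/(2π)) = 17.2501 → s = 39.2501
radial distance = base radius + s = 37 + 39.2501 = 76.2501

76.2501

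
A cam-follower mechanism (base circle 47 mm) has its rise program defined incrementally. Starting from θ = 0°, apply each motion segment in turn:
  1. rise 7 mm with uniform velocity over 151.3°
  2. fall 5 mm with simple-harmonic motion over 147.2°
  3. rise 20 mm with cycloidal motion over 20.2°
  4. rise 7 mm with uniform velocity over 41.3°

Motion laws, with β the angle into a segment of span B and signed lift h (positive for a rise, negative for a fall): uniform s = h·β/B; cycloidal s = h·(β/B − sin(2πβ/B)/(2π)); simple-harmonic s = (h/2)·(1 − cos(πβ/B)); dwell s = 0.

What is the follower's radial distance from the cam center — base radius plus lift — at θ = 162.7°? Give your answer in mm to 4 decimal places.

seg 1 [0°–151.3°] uniform, h=7: full span → s += 7 → s = 7.0000
seg 2 [151.3°–298.5°] simple-harmonic, h=-5: θ=162.7° here. β=11.4, B=147.2. -5/2·(1 − cos(π·0.0774)) = -0.0736 → s = 6.9264
radial distance = base radius + s = 47 + 6.9264 = 53.9264

53.9264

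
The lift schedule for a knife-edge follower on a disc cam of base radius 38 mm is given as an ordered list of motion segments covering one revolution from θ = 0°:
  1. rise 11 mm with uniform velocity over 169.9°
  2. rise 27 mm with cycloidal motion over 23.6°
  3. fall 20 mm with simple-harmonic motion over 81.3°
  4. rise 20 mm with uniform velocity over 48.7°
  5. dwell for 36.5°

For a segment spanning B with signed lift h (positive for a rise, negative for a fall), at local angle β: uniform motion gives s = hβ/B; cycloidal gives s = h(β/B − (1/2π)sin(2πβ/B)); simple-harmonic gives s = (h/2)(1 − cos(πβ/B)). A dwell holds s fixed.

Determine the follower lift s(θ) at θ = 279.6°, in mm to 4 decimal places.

seg 1 [0°–169.9°] uniform, h=11: full span → s += 11 → s = 11.0000
seg 2 [169.9°–193.5°] cycloidal, h=27: full span → s += 27 → s = 38.0000
seg 3 [193.5°–274.8°] simple-harmonic, h=-20: full span → s += -20 → s = 18.0000
seg 4 [274.8°–323.5°] uniform, h=20: θ=279.6° here. β=4.8, B=48.7. 20·4.8/48.7 = 1.9713 → s = 19.9713

19.9713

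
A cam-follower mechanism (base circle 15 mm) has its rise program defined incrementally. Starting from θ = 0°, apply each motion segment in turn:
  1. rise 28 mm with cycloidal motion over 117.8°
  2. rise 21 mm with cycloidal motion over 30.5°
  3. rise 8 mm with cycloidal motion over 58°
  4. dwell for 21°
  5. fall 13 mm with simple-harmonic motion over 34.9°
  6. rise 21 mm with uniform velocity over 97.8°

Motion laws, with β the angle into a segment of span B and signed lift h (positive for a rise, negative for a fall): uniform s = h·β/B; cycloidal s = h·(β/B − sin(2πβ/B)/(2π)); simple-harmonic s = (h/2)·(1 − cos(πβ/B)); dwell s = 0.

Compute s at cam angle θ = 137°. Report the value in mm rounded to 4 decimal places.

seg 1 [0°–117.8°] cycloidal, h=28: full span → s += 28 → s = 28.0000
seg 2 [117.8°–148.3°] cycloidal, h=21: θ=137° here. β=19.2, B=30.5. 21·(0.6295 − sin(2π·0.6295)/(2π)) = 15.6490 → s = 43.6490

43.6490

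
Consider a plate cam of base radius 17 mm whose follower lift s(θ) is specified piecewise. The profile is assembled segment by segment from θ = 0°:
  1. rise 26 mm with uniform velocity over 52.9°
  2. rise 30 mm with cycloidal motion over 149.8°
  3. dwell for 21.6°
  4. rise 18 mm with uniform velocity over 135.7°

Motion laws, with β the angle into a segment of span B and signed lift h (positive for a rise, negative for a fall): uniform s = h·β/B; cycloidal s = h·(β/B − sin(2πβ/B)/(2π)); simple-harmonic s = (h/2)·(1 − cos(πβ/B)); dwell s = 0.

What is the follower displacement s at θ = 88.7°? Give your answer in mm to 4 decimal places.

seg 1 [0°–52.9°] uniform, h=26: full span → s += 26 → s = 26.0000
seg 2 [52.9°–202.7°] cycloidal, h=30: θ=88.7° here. β=35.8, B=149.8. 30·(0.2390 − sin(2π·0.2390)/(2π)) = 2.4063 → s = 28.4063

28.4063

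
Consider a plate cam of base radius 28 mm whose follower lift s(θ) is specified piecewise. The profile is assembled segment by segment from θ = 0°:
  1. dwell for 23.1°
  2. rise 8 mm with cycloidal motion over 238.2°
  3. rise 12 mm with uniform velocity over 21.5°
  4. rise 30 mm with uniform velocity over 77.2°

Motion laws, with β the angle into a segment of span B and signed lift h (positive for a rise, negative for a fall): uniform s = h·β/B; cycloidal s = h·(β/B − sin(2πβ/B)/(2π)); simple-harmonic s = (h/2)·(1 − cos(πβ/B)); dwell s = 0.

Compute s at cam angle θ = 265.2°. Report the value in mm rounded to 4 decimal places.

seg 1 [0°–23.1°] dwell: s stays 0.0000
seg 2 [23.1°–261.3°] cycloidal, h=8: full span → s += 8 → s = 8.0000
seg 3 [261.3°–282.8°] uniform, h=12: θ=265.2° here. β=3.9, B=21.5. 12·3.9/21.5 = 2.1767 → s = 10.1767

10.1767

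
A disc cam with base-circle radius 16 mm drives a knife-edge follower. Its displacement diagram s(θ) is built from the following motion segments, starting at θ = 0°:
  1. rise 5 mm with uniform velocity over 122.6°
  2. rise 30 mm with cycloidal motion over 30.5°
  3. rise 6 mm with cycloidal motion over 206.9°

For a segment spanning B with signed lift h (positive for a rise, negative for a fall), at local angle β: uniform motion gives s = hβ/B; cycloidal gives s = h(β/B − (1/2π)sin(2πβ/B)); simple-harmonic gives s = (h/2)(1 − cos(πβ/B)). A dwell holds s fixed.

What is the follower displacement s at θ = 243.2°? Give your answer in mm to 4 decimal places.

seg 1 [0°–122.6°] uniform, h=5: full span → s += 5 → s = 5.0000
seg 2 [122.6°–153.1°] cycloidal, h=30: full span → s += 30 → s = 35.0000
seg 3 [153.1°–360°] cycloidal, h=6: θ=243.2° here. β=90.1, B=206.9. 6·(0.4355 − sin(2π·0.4355)/(2π)) = 2.2362 → s = 37.2362

37.2362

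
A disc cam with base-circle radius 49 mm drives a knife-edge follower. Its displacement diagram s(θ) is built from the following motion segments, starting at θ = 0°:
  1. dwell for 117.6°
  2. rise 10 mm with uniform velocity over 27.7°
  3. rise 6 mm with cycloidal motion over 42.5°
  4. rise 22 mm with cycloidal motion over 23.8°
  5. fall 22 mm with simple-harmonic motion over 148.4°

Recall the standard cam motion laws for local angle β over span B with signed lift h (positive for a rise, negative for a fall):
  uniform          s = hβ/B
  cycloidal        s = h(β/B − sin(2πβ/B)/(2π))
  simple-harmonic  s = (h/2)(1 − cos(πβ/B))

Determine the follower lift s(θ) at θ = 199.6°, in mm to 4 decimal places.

seg 1 [0°–117.6°] dwell: s stays 0.0000
seg 2 [117.6°–145.3°] uniform, h=10: full span → s += 10 → s = 10.0000
seg 3 [145.3°–187.8°] cycloidal, h=6: full span → s += 6 → s = 16.0000
seg 4 [187.8°–211.6°] cycloidal, h=22: θ=199.6° here. β=11.8, B=23.8. 22·(0.4958 − sin(2π·0.4958)/(2π)) = 10.8151 → s = 26.8151

26.8151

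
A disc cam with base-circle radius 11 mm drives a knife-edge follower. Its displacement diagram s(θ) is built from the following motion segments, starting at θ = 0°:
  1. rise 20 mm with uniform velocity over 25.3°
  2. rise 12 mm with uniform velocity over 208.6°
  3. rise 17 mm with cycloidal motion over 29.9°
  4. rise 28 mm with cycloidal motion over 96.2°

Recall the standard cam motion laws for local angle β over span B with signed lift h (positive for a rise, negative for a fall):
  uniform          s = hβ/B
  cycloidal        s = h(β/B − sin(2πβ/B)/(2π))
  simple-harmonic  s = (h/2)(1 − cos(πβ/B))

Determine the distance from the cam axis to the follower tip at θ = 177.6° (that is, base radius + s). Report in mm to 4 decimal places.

seg 1 [0°–25.3°] uniform, h=20: full span → s += 20 → s = 20.0000
seg 2 [25.3°–233.9°] uniform, h=12: θ=177.6° here. β=152.3, B=208.6. 12·152.3/208.6 = 8.7613 → s = 28.7613
radial distance = base radius + s = 11 + 28.7613 = 39.7613

39.7613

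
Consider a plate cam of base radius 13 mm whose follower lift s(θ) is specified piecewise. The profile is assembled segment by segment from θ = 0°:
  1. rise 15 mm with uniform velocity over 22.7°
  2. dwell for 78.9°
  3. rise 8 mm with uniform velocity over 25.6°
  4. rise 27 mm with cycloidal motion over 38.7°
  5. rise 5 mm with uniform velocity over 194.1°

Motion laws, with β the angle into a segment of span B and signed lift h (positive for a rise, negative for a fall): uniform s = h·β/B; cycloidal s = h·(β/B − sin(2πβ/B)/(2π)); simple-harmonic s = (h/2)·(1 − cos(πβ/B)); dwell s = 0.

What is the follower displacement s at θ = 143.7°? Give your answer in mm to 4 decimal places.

seg 1 [0°–22.7°] uniform, h=15: full span → s += 15 → s = 15.0000
seg 2 [22.7°–101.6°] dwell: s stays 15.0000
seg 3 [101.6°–127.2°] uniform, h=8: full span → s += 8 → s = 23.0000
seg 4 [127.2°–165.9°] cycloidal, h=27: θ=143.7° here. β=16.5, B=38.7. 27·(0.4264 − sin(2π·0.4264)/(2π)) = 9.5935 → s = 32.5935

32.5935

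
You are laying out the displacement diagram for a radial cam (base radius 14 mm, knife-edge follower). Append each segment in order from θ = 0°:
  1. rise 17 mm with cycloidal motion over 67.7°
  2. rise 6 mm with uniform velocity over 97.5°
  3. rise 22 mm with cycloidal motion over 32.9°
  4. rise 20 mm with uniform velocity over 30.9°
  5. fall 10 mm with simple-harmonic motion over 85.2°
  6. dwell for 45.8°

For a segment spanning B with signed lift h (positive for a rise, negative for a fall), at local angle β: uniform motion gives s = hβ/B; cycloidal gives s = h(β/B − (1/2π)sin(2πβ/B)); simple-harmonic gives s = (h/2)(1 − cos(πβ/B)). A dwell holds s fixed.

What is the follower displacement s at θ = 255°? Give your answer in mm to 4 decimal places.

seg 1 [0°–67.7°] cycloidal, h=17: full span → s += 17 → s = 17.0000
seg 2 [67.7°–165.2°] uniform, h=6: full span → s += 6 → s = 23.0000
seg 3 [165.2°–198.1°] cycloidal, h=22: full span → s += 22 → s = 45.0000
seg 4 [198.1°–229°] uniform, h=20: full span → s += 20 → s = 65.0000
seg 5 [229°–314.2°] simple-harmonic, h=-10: θ=255° here. β=26, B=85.2. -10/2·(1 − cos(π·0.3052)) = -2.1271 → s = 62.8729

62.8729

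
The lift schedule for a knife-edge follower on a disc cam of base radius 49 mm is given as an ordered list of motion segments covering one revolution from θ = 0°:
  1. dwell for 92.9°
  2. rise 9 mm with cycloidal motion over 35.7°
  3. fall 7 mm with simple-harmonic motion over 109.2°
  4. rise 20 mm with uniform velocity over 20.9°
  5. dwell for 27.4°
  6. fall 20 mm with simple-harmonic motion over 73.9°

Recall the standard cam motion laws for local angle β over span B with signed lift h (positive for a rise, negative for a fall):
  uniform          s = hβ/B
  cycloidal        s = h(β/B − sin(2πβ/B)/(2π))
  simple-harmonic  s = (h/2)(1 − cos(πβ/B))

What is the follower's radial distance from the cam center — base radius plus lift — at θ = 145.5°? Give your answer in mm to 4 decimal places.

seg 1 [0°–92.9°] dwell: s stays 0.0000
seg 2 [92.9°–128.6°] cycloidal, h=9: full span → s += 9 → s = 9.0000
seg 3 [128.6°–237.8°] simple-harmonic, h=-7: θ=145.5° here. β=16.9, B=109.2. -7/2·(1 − cos(π·0.1548)) = -0.4056 → s = 8.5944
radial distance = base radius + s = 49 + 8.5944 = 57.5944

57.5944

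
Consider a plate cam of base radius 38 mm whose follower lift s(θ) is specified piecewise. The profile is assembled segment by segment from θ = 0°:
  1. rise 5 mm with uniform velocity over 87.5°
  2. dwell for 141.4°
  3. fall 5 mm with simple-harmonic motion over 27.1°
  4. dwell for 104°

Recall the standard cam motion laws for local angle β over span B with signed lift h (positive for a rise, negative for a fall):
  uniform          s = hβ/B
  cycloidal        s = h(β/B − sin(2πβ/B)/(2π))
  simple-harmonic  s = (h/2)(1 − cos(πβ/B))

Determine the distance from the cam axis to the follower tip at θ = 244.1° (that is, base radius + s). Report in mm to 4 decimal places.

seg 1 [0°–87.5°] uniform, h=5: full span → s += 5 → s = 5.0000
seg 2 [87.5°–228.9°] dwell: s stays 5.0000
seg 3 [228.9°–256°] simple-harmonic, h=-5: θ=244.1° here. β=15.2, B=27.1. -5/2·(1 − cos(π·0.5609)) = -2.9753 → s = 2.0247
radial distance = base radius + s = 38 + 2.0247 = 40.0247

40.0247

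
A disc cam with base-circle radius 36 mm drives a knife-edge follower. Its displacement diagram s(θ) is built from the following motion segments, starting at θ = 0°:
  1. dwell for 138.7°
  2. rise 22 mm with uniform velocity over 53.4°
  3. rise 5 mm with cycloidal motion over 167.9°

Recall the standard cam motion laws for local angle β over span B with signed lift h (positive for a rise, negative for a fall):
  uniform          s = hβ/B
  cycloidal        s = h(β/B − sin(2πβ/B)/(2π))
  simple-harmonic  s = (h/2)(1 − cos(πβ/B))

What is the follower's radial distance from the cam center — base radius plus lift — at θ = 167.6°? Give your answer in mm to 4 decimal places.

seg 1 [0°–138.7°] dwell: s stays 0.0000
seg 2 [138.7°–192.1°] uniform, h=22: θ=167.6° here. β=28.9, B=53.4. 22·28.9/53.4 = 11.9064 → s = 11.9064
radial distance = base radius + s = 36 + 11.9064 = 47.9064

47.9064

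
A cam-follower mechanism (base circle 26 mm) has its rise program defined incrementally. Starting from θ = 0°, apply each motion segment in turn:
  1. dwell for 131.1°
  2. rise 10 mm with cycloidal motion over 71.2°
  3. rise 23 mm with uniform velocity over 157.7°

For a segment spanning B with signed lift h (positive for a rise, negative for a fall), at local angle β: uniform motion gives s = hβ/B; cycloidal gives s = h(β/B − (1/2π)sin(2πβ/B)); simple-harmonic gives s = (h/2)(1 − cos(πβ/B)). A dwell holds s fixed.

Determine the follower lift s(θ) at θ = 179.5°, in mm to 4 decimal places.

seg 1 [0°–131.1°] dwell: s stays 0.0000
seg 2 [131.1°–202.3°] cycloidal, h=10: θ=179.5° here. β=48.4, B=71.2. 10·(0.6798 − sin(2π·0.6798)/(2π)) = 8.2369 → s = 8.2369

8.2369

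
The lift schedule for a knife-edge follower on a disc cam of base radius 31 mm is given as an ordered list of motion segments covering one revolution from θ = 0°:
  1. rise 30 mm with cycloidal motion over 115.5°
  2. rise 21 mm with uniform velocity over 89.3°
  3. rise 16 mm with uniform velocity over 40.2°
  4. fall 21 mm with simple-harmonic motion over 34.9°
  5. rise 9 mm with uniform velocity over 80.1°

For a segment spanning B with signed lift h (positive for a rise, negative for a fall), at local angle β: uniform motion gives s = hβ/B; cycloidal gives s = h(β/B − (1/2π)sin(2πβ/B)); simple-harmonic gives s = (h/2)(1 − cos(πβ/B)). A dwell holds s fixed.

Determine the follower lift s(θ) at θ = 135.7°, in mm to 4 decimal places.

seg 1 [0°–115.5°] cycloidal, h=30: full span → s += 30 → s = 30.0000
seg 2 [115.5°–204.8°] uniform, h=21: θ=135.7° here. β=20.2, B=89.3. 21·20.2/89.3 = 4.7503 → s = 34.7503

34.7503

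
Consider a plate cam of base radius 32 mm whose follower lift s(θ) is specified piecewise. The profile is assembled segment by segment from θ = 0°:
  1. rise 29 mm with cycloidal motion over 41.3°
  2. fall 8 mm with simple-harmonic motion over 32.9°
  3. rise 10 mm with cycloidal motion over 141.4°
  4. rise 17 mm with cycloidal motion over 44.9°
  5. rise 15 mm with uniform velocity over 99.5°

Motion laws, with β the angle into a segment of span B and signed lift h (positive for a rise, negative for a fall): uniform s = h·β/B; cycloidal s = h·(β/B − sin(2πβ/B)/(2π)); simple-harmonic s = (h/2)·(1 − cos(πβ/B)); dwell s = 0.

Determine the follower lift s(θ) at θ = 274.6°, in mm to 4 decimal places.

seg 1 [0°–41.3°] cycloidal, h=29: full span → s += 29 → s = 29.0000
seg 2 [41.3°–74.2°] simple-harmonic, h=-8: full span → s += -8 → s = 21.0000
seg 3 [74.2°–215.6°] cycloidal, h=10: full span → s += 10 → s = 31.0000
seg 4 [215.6°–260.5°] cycloidal, h=17: full span → s += 17 → s = 48.0000
seg 5 [260.5°–360°] uniform, h=15: θ=274.6° here. β=14.1, B=99.5. 15·14.1/99.5 = 2.1256 → s = 50.1256

50.1256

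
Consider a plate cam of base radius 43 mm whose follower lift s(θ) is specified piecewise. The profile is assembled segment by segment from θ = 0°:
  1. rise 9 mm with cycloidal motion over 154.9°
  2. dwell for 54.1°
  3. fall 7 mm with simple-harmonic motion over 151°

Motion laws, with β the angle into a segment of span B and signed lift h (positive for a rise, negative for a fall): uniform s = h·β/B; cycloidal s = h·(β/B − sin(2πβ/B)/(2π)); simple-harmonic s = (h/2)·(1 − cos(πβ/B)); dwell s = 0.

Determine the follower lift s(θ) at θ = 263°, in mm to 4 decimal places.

seg 1 [0°–154.9°] cycloidal, h=9: full span → s += 9 → s = 9.0000
seg 2 [154.9°–209°] dwell: s stays 9.0000
seg 3 [209°–360°] simple-harmonic, h=-7: θ=263° here. β=54, B=151. -7/2·(1 − cos(π·0.3576)) = -1.9861 → s = 7.0139

7.0139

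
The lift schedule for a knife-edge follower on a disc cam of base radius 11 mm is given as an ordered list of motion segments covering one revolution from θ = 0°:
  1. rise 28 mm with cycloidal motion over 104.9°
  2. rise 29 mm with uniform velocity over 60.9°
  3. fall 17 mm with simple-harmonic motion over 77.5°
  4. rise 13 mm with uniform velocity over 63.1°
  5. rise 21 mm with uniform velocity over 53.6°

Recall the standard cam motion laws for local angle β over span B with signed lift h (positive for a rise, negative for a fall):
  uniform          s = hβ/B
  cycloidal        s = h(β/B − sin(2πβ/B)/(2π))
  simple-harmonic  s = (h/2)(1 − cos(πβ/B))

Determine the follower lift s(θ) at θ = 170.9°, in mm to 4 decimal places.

seg 1 [0°–104.9°] cycloidal, h=28: full span → s += 28 → s = 28.0000
seg 2 [104.9°–165.8°] uniform, h=29: full span → s += 29 → s = 57.0000
seg 3 [165.8°–243.3°] simple-harmonic, h=-17: θ=170.9° here. β=5.1, B=77.5. -17/2·(1 − cos(π·0.0658)) = -0.1810 → s = 56.8190

56.8190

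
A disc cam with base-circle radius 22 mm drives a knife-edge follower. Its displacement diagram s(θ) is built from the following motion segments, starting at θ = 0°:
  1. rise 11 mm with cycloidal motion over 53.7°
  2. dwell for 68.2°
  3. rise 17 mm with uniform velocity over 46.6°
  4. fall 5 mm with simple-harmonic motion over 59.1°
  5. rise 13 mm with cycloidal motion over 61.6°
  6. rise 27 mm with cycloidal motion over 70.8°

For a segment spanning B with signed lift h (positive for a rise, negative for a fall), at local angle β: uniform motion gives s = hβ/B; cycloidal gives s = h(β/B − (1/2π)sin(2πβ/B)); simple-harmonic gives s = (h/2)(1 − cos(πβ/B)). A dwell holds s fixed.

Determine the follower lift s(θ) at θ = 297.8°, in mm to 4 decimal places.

seg 1 [0°–53.7°] cycloidal, h=11: full span → s += 11 → s = 11.0000
seg 2 [53.7°–121.9°] dwell: s stays 11.0000
seg 3 [121.9°–168.5°] uniform, h=17: full span → s += 17 → s = 28.0000
seg 4 [168.5°–227.6°] simple-harmonic, h=-5: full span → s += -5 → s = 23.0000
seg 5 [227.6°–289.2°] cycloidal, h=13: full span → s += 13 → s = 36.0000
seg 6 [289.2°–360°] cycloidal, h=27: θ=297.8° here. β=8.6, B=70.8. 27·(0.1215 − sin(2π·0.1215)/(2π)) = 0.3093 → s = 36.3093

36.3093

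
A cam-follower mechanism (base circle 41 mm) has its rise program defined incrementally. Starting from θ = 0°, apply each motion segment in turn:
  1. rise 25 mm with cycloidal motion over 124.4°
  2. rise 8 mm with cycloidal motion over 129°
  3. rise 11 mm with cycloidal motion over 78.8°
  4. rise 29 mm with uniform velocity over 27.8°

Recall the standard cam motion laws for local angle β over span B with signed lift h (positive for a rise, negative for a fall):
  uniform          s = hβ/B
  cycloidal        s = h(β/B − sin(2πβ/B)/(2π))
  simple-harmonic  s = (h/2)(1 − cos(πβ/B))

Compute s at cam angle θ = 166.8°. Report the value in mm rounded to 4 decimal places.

seg 1 [0°–124.4°] cycloidal, h=25: full span → s += 25 → s = 25.0000
seg 2 [124.4°–253.4°] cycloidal, h=8: θ=166.8° here. β=42.4, B=129. 8·(0.3287 − sin(2π·0.3287)/(2π)) = 1.5087 → s = 26.5087

26.5087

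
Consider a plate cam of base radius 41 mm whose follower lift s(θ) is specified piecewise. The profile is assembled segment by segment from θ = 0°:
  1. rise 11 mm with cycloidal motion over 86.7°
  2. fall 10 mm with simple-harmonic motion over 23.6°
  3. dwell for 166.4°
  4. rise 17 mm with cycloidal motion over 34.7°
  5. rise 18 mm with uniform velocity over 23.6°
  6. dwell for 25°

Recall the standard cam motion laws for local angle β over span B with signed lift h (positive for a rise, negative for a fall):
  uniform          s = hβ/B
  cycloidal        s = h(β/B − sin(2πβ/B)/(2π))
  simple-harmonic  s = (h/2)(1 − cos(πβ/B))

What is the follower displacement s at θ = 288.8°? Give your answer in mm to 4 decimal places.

seg 1 [0°–86.7°] cycloidal, h=11: full span → s += 11 → s = 11.0000
seg 2 [86.7°–110.3°] simple-harmonic, h=-10: full span → s += -10 → s = 1.0000
seg 3 [110.3°–276.7°] dwell: s stays 1.0000
seg 4 [276.7°–311.4°] cycloidal, h=17: θ=288.8° here. β=12.1, B=34.7. 17·(0.3487 − sin(2π·0.3487)/(2π)) = 3.7262 → s = 4.7262

4.7262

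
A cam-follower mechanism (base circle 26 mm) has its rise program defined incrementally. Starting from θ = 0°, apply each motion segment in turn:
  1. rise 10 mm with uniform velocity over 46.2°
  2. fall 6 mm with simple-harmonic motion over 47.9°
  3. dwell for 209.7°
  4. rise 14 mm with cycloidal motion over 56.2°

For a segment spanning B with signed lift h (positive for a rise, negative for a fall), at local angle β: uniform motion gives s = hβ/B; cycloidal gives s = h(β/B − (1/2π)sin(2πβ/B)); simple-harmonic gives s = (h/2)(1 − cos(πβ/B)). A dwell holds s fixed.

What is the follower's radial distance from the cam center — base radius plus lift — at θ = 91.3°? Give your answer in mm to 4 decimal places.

seg 1 [0°–46.2°] uniform, h=10: full span → s += 10 → s = 10.0000
seg 2 [46.2°–94.1°] simple-harmonic, h=-6: θ=91.3° here. β=45.1, B=47.9. -6/2·(1 − cos(π·0.9415)) = -5.9496 → s = 4.0504
radial distance = base radius + s = 26 + 4.0504 = 30.0504

30.0504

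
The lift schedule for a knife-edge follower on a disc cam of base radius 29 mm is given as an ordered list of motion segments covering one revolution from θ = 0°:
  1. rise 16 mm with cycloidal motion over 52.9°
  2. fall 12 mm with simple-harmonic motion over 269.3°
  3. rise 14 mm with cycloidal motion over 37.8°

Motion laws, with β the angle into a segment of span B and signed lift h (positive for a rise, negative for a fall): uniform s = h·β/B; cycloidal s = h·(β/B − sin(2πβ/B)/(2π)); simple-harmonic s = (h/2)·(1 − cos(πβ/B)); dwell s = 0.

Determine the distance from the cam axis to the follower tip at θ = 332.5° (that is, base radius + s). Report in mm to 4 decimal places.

seg 1 [0°–52.9°] cycloidal, h=16: full span → s += 16 → s = 16.0000
seg 2 [52.9°–322.2°] simple-harmonic, h=-12: full span → s += -12 → s = 4.0000
seg 3 [322.2°–360°] cycloidal, h=14: θ=332.5° here. β=10.3, B=37.8. 14·(0.2725 − sin(2π·0.2725)/(2π)) = 1.6088 → s = 5.6088
radial distance = base radius + s = 29 + 5.6088 = 34.6088

34.6088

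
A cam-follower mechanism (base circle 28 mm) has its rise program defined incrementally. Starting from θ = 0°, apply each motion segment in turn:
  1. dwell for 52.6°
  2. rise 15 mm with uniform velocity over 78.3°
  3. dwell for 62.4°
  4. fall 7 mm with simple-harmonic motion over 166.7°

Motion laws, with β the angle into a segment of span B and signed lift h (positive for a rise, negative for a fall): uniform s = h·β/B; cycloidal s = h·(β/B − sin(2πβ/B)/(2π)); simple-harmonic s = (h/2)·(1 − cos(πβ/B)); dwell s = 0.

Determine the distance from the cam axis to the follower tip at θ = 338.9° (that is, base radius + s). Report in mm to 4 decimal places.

seg 1 [0°–52.6°] dwell: s stays 0.0000
seg 2 [52.6°–130.9°] uniform, h=15: full span → s += 15 → s = 15.0000
seg 3 [130.9°–193.3°] dwell: s stays 15.0000
seg 4 [193.3°–360°] simple-harmonic, h=-7: θ=338.9° here. β=145.6, B=166.7. -7/2·(1 − cos(π·0.8734)) = -6.7269 → s = 8.2731
radial distance = base radius + s = 28 + 8.2731 = 36.2731

36.2731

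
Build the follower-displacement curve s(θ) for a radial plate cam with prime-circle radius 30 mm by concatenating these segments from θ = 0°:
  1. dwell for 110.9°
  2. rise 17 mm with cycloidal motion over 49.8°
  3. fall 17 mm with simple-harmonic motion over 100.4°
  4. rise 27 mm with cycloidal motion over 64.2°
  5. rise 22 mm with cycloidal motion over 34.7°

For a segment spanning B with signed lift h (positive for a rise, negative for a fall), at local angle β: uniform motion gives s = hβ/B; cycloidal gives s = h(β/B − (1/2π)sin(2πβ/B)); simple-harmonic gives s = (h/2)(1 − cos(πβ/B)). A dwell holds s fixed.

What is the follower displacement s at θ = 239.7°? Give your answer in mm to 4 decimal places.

seg 1 [0°–110.9°] dwell: s stays 0.0000
seg 2 [110.9°–160.7°] cycloidal, h=17: full span → s += 17 → s = 17.0000
seg 3 [160.7°–261.1°] simple-harmonic, h=-17: θ=239.7° here. β=79, B=100.4. -17/2·(1 − cos(π·0.7869)) = -15.1645 → s = 1.8355

1.8355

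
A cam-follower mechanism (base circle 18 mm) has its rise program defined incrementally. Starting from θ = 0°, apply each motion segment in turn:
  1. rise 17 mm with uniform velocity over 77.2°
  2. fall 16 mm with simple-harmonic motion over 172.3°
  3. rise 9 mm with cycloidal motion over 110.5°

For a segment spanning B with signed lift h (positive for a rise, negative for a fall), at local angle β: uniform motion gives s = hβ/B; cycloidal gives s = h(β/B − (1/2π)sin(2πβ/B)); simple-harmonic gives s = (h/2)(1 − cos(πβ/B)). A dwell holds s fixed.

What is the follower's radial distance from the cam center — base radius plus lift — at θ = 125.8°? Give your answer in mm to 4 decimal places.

seg 1 [0°–77.2°] uniform, h=17: full span → s += 17 → s = 17.0000
seg 2 [77.2°–249.5°] simple-harmonic, h=-16: θ=125.8° here. β=48.6, B=172.3. -16/2·(1 − cos(π·0.2821)) = -2.9407 → s = 14.0593
radial distance = base radius + s = 18 + 14.0593 = 32.0593

32.0593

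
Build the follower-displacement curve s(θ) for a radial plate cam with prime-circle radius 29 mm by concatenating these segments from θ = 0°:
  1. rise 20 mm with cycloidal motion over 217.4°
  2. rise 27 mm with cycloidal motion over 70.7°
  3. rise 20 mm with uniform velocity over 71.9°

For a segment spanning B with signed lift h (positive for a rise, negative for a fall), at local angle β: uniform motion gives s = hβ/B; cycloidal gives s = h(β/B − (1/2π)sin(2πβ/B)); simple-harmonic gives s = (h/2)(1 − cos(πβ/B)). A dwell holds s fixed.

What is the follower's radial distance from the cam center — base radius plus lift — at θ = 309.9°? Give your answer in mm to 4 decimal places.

seg 1 [0°–217.4°] cycloidal, h=20: full span → s += 20 → s = 20.0000
seg 2 [217.4°–288.1°] cycloidal, h=27: full span → s += 27 → s = 47.0000
seg 3 [288.1°–360°] uniform, h=20: θ=309.9° here. β=21.8, B=71.9. 20·21.8/71.9 = 6.0640 → s = 53.0640
radial distance = base radius + s = 29 + 53.0640 = 82.0640

82.0640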